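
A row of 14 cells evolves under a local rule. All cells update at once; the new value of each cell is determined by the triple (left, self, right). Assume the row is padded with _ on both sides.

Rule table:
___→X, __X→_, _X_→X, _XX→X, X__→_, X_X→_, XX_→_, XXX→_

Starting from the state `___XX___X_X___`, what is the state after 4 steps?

step 1: XX_X__X_X_X_XX
step 2: X__X__X_X_X_X_
step 3: X__X__X_X_X_X_  (fixed point — unchanged through step 4)

X__X__X_X_X_X_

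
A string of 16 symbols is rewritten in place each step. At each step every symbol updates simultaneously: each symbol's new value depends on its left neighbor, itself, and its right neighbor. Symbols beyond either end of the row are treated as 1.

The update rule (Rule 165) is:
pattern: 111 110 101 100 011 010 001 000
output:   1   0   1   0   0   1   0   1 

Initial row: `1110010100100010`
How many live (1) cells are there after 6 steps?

6

1100011100101011
1001001000111101
0001001010011010
0101001110000111
1111000100110011
1110010100000001
count of 1: 6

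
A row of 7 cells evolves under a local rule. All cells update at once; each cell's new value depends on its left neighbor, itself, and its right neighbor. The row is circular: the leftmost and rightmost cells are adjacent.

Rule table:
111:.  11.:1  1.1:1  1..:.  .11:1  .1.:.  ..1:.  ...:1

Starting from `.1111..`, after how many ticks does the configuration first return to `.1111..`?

14

.1..1.1
1....1.
..11..1
..11...
1.11.11
111111.
1....11
1.11.1.
.1111.1
11..11.
11..111
.1..1..
......1
.1111..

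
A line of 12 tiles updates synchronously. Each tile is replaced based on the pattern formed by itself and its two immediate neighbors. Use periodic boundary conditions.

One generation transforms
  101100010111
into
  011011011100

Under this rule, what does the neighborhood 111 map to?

0

At position 10 the neighborhood is 111; the next row has 0 there.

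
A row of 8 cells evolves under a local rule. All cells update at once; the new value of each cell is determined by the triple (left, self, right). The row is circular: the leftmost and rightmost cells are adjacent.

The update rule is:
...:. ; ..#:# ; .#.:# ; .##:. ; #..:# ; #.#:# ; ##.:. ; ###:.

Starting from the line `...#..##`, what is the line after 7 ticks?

###..###

tick 1: #.####..
tick 2: ##....##
tick 3: ..#..#..
tick 4: .######.
tick 5: #......#
tick 6: .#....#.
tick 7: ###..###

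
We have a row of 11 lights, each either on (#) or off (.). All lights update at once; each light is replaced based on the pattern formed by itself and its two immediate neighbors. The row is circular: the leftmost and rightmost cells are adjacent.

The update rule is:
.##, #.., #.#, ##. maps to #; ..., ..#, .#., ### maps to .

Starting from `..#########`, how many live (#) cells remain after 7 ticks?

#.#.......#
##.#......#
.##.#.....#
####.#.....
#..##.#....
.#.###.#...
..##.##.#..
count of #: 5

5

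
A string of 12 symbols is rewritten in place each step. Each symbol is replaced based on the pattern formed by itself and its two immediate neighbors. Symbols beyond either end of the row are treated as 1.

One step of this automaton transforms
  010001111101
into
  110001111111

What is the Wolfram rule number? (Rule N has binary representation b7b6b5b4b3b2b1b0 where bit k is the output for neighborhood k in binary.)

236

position 6: 111 → 1  (bit 7 = 1)
position 9: 110 → 1  (bit 6 = 1)
position 0: 101 → 1  (bit 5 = 1)
position 2: 100 → 0  (bit 4 = 0)
position 5: 011 → 1  (bit 3 = 1)
position 1: 010 → 1  (bit 2 = 1)
position 4: 001 → 0  (bit 1 = 0)
position 3: 000 → 0  (bit 0 = 0)
bits b7..b0 = 11101100 = 236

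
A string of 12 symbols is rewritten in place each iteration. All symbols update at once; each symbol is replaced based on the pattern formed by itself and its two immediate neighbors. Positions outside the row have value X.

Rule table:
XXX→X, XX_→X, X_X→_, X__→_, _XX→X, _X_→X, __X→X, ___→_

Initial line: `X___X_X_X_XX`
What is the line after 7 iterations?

X__XX_X_X_XX
X_XXX_X_X_XX
X_XXX_X_X_XX  (fixed point — unchanged through iteration 7)

X_XXX_X_X_XX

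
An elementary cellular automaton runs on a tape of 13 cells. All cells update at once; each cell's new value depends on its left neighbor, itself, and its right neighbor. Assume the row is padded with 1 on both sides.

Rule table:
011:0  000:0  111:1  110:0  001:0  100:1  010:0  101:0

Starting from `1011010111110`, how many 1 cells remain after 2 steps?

3

0000000011100
1000000001010
count of 1: 3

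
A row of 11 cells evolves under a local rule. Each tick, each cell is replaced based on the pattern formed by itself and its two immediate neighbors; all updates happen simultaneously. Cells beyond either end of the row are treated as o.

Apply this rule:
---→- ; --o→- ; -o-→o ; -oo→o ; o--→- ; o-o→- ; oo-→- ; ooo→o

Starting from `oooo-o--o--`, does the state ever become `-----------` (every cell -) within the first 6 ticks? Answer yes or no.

tick 1: ooo--o--o--
tick 2: oo---o--o--
tick 3: o----o--o--
tick 4: -----o--o--
tick 5: -----o--o--  (fixed point — unchanged through tick 6)
tick 6 is -----o--o--, still not uniform -

no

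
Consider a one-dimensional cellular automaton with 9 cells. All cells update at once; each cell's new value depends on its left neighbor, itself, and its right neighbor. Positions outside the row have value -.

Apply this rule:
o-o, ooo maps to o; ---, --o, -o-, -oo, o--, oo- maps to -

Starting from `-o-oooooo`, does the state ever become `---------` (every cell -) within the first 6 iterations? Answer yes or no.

--o-oooo-
---o-oo--
----o----
---------
all cells are - at iteration 4

yes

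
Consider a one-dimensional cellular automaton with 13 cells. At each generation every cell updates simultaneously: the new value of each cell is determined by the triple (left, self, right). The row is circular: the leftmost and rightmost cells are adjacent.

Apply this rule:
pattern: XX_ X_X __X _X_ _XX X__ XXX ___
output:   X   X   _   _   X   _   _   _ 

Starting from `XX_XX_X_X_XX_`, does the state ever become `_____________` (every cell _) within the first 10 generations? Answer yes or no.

yes

XXXXXX_X_XXXX
_____XX_XX___
_____XXXXX___
_____X___X___
_____________
all cells are _ at generation 5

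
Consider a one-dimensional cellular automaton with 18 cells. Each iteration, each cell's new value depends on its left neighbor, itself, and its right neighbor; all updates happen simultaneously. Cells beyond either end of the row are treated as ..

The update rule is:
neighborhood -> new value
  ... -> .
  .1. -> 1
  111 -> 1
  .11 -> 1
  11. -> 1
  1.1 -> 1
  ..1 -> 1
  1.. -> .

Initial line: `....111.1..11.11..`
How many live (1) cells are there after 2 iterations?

...111111.111111..
..11111111111111..
count of 1: 14

14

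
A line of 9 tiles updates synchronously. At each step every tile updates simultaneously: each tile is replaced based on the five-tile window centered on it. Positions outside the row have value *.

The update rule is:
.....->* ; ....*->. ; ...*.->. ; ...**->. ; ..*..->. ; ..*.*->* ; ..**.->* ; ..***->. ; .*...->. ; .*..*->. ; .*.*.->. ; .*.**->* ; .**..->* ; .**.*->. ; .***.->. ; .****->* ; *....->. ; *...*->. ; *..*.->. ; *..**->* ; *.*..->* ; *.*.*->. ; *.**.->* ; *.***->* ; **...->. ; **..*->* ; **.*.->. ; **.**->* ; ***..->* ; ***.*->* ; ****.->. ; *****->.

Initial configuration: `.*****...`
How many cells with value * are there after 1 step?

4

***..*...
count of *: 4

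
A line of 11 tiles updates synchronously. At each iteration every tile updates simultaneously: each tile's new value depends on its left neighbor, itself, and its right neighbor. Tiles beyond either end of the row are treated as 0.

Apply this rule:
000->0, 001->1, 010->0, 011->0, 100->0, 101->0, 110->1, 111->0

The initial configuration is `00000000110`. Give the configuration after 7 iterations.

01000000000

00000001010
00000010000
00000100000
00001000000
00010000000
00100000000
01000000000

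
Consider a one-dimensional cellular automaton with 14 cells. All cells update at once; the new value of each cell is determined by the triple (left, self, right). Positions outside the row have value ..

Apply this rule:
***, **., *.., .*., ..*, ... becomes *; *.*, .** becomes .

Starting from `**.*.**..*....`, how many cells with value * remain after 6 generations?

.*.*..********
**.***.*******
.*..**..******
****.***.*****
.***..**..****
*.****.***.***
count of *: 11

11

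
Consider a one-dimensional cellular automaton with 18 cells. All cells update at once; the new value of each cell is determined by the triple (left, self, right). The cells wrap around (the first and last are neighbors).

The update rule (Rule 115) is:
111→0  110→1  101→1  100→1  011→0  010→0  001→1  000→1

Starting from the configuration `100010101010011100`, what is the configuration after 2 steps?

100110101010111001

011101010101100111
100110101010111001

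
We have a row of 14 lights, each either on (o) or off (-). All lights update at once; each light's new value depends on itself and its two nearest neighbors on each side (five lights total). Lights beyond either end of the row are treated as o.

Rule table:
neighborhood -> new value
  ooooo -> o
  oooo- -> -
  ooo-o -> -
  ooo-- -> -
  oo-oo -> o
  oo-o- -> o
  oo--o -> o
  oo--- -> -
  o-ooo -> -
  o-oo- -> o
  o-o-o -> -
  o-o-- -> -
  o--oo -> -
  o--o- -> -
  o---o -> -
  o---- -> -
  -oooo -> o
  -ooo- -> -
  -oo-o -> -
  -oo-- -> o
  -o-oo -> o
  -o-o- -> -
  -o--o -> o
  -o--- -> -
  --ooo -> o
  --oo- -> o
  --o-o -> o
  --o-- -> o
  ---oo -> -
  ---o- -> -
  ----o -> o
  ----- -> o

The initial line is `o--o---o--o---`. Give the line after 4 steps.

-o-o---oo-o---
o------o-o----
---ooo-o----o-
---o--o---o-oo

---o--o---o-oo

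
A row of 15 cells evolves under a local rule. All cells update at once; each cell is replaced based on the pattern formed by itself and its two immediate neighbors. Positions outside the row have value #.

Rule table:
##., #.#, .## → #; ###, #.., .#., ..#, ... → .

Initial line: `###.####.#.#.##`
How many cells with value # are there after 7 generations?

..###..##.#.##.
..#.#..###.####
...#...#.###...
........##.#...
........###....
........#.#....
.........#.....
count of #: 1

1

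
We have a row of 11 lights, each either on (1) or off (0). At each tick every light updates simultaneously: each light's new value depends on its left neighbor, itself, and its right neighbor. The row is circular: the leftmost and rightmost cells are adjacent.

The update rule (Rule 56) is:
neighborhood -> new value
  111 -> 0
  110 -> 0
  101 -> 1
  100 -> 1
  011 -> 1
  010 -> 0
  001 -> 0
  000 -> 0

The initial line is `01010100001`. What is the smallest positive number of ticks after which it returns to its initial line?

10101010000
01010101000
00101010100
00010101010
00001010101
10000101010
01000010101
10100001010
01010000101
10101000010
01010100001

11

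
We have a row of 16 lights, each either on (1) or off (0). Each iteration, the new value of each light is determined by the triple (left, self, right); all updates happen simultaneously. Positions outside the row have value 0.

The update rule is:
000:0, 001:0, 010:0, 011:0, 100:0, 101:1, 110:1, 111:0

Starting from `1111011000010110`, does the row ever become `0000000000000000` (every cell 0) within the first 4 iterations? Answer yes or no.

yes

0001101000001010
0000110000000100
0000010000000000
0000000000000000
all cells are 0 at iteration 4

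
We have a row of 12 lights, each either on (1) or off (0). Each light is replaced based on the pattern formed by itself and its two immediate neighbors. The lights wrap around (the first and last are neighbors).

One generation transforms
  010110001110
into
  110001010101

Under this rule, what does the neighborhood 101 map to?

0

At position 2 the neighborhood is 101; the next row has 0 there.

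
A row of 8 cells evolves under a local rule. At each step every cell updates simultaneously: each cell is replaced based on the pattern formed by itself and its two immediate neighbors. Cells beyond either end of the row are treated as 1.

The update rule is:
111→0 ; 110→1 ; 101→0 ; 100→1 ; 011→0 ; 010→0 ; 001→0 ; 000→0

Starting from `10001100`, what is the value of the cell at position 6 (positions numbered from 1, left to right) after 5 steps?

1

11000110
01100010
00110000
10011000
11001100
position 6 holds 1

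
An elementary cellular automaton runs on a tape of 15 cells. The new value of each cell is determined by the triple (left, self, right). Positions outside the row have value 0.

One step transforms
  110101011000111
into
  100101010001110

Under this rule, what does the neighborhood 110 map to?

At position 1 the neighborhood is 110; the next row has 0 there.

0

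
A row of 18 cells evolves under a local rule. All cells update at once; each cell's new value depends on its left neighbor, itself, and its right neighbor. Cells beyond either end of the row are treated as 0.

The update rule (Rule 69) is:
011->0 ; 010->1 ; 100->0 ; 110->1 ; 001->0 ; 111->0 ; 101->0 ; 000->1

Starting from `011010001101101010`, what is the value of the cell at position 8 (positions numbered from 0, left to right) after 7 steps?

001010100100101010
101010100100101010
101010100100101010  (fixed point — unchanged through step 7)
position 8 holds 0

0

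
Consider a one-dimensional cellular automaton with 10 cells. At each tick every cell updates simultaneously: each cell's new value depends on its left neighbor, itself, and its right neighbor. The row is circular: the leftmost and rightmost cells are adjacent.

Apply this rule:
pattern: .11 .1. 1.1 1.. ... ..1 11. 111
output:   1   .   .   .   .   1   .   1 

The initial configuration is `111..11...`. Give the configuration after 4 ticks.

tick 1: 11..11...1
tick 2: 1..11...11
tick 3: ..11...111
tick 4: .11...111.

.11...111.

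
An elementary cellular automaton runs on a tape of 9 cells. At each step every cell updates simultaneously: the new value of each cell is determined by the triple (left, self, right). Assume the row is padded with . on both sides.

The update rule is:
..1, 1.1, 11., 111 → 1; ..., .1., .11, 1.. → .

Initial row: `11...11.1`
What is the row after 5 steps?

step 1: .1..1.11.
step 2: 1..1.1.1.
step 3: ..1.1.1..
step 4: .1.1.1...
step 5: 1.1.1....

1.1.1....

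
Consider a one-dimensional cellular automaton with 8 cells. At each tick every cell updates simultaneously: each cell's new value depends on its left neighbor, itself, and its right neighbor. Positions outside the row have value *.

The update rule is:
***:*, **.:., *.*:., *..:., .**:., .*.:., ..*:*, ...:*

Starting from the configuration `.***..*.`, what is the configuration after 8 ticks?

..*..*..
.*..*..*
...*..*.
.**..*..
....*..*
.***..*.  (repeats tick 0; period 6)
tick 8: .*..*..*

.*..*..*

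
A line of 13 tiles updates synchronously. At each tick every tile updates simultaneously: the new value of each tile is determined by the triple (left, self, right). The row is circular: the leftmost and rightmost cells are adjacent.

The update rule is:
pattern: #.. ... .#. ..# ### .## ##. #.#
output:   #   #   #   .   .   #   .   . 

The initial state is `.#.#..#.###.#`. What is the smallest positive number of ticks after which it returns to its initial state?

2

.#.##.#.#...#
.#.#..#.###.#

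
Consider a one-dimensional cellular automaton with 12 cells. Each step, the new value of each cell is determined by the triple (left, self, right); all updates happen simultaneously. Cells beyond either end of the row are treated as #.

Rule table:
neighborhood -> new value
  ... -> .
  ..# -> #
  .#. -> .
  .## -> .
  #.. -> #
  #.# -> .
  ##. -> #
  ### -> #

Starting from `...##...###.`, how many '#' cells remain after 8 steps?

#.#.##.#.##.
#....#....#.
##..#.#..#..
####...##.##
#####.#.#..#
#####....##.
######..#.#.
########....
count of #: 8

8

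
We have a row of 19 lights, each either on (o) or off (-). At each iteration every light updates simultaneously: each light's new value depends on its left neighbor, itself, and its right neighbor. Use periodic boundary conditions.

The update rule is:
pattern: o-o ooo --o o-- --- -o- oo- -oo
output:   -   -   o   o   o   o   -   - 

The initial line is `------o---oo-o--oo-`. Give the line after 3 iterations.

oooooooooo---ooo--o

oooooooooo---ooo--o
----------ooo---oo-
oooooooooo---ooo--o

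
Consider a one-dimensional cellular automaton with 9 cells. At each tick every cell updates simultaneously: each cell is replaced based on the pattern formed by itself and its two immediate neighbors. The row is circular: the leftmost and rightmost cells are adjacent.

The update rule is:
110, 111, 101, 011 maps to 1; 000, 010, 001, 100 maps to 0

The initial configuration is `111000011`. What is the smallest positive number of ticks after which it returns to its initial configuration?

1

tick 1: 111000011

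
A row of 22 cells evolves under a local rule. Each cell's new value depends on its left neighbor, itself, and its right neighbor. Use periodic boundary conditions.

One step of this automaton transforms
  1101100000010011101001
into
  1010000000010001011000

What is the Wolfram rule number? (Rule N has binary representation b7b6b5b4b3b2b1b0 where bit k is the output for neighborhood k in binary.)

position 0: 111 → 1  (bit 7 = 1)
position 1: 110 → 0  (bit 6 = 0)
position 2: 101 → 1  (bit 5 = 1)
position 5: 100 → 0  (bit 4 = 0)
position 3: 011 → 0  (bit 3 = 0)
position 11: 010 → 1  (bit 2 = 1)
position 10: 001 → 0  (bit 1 = 0)
position 6: 000 → 0  (bit 0 = 0)
bits b7..b0 = 10100100 = 164

164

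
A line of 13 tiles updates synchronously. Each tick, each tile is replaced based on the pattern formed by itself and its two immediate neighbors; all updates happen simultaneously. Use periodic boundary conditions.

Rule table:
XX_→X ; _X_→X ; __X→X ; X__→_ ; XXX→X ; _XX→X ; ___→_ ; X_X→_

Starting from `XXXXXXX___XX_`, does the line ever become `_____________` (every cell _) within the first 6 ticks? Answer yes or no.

XXXXXXX__XXX_
XXXXXXX_XXXX_
XXXXXXX_XXXX_  (fixed point — unchanged through tick 6)
tick 6 is XXXXXXX_XXXX_, still not uniform _

no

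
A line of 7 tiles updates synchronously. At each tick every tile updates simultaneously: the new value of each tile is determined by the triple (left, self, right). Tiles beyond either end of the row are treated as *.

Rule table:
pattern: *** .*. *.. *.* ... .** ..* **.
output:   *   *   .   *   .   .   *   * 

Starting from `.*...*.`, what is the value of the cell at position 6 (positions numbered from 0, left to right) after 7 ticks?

*

**..***
**.*.**
*****.*
******.
*******
*******  (fixed point — unchanged through tick 7)
position 6 holds *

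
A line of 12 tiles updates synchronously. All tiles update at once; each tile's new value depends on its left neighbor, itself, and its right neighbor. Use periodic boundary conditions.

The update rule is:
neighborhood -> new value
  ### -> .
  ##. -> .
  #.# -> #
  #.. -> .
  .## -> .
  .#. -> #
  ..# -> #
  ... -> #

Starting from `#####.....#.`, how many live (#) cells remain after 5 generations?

......######
.#####......
#......#####
..#####.....
##......####
count of #: 6

6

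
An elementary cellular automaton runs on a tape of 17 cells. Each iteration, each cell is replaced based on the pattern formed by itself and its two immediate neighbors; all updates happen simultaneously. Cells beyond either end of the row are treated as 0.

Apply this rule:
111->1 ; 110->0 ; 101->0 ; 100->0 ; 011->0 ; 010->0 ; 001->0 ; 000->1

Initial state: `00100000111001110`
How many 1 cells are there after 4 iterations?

8

10001110010000100
00100100000110001
10000001110000100
00111100100110001
count of 1: 8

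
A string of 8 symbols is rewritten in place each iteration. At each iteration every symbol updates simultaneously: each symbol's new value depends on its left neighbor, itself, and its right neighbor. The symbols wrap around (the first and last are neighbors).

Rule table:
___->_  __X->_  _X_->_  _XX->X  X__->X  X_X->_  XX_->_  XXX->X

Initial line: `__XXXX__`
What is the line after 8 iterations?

_X______

__XXX_X_
__XX___X
X_X_X___
_____X__
______X_
_______X
X_______
_X______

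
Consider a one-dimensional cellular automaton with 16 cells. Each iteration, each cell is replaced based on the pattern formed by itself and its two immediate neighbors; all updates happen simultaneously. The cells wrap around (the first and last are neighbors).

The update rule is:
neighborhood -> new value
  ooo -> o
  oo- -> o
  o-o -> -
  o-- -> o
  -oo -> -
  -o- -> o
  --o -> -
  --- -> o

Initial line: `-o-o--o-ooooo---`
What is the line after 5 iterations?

iteration 1: -o-oo-o--ooooooo
iteration 2: -o--o-oo--oooooo
iteration 3: -oo-o--oo--ooooo
iteration 4: --o-oo--oo--oooo
iteration 5: o-o--oo--oo--ooo

o-o--oo--oo--ooo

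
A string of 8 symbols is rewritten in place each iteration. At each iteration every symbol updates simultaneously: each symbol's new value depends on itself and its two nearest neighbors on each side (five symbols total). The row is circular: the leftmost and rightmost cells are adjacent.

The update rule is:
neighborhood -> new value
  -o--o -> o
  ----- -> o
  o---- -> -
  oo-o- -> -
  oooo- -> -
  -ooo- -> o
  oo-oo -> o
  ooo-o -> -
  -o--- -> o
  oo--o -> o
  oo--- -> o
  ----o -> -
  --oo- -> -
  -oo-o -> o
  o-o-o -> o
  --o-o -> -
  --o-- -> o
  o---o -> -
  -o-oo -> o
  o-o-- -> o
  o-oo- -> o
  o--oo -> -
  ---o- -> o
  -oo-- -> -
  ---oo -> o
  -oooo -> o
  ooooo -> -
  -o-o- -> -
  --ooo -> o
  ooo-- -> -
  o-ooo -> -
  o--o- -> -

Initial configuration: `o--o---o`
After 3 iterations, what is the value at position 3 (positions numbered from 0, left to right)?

iteration 1: -o-oo-o-
iteration 2: --ooo-oo
iteration 3: o-oo-oo-
position 3 holds o

o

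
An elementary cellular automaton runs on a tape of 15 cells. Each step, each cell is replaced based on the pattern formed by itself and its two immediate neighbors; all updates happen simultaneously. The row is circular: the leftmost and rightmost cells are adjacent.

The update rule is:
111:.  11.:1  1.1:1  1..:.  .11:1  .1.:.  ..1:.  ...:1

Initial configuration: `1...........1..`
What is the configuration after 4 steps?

11..1...1..11..

step 1: ..111111111....
step 2: 1.1.......1.111
step 3: 11..11111..11..
step 4: 11..1...1..11..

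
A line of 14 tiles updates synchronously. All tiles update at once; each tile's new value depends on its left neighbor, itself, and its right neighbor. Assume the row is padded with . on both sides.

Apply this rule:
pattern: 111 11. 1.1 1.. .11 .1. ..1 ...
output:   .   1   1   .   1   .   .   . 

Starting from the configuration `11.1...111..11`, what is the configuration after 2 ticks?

1.1.....1...11

111....1.1..11
1.1.....1...11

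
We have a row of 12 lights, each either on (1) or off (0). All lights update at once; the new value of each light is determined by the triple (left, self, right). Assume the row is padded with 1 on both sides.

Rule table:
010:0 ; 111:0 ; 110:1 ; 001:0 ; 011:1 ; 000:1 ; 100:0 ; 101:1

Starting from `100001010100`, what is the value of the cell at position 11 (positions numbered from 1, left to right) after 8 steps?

0

101100101000
111100010010
000101000001
010010011101
100000010111
101111001100
111001001100
001000001100
position 11 holds 0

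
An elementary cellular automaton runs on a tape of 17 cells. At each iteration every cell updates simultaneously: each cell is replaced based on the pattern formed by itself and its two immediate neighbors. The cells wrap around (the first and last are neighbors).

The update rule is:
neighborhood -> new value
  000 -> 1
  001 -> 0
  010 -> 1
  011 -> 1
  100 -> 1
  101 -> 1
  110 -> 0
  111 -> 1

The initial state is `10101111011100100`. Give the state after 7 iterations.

10111011110111111

11111110111010110
11111101110111101
11111011101111011
11110111011110111
11101110111101111
11011101111011111
10111011110111111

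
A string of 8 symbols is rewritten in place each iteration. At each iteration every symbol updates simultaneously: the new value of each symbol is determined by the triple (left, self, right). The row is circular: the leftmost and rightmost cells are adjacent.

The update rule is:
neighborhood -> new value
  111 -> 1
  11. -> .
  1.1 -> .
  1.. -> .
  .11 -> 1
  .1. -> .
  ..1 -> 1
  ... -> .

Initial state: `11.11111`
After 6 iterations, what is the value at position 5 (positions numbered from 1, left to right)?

1..11111
..111111
.111111.
111111..
11111..1
1111..11
position 5 holds .

.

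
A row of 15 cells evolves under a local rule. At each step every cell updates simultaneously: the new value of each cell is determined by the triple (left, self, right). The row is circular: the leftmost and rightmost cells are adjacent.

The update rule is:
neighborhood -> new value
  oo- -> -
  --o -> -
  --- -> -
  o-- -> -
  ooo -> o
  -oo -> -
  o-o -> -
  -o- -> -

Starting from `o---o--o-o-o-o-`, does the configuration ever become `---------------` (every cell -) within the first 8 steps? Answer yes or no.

yes

---------------
all cells are - at step 1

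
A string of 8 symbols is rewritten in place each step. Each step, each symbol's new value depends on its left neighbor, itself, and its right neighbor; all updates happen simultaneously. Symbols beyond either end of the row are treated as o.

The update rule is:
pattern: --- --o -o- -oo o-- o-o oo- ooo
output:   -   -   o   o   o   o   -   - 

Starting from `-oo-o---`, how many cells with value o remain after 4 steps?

oo-ooo--
--oo--o-
o-o-o-oo
-oooooo-
count of o: 6

6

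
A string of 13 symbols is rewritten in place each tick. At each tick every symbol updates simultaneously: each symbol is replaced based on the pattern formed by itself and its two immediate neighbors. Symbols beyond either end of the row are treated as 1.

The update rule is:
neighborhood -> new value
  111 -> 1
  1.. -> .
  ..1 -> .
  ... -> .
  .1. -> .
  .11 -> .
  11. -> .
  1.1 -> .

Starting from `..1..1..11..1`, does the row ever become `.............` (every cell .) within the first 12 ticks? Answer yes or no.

yes

.............
all cells are . at tick 1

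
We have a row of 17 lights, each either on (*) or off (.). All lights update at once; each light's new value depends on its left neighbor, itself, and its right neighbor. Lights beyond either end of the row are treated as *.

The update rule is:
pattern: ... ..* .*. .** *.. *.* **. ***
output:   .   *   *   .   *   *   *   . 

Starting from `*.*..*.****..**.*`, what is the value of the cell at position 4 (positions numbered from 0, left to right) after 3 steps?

.

step 1: *******...***.**.
step 2: ......**.*..**.**
step 3: *....*.*****.**..
position 4 holds .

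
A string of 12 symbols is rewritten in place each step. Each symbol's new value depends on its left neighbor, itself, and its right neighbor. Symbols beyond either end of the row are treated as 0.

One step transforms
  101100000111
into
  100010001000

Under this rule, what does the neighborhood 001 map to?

1

At position 8 the neighborhood is 001; the next row has 1 there.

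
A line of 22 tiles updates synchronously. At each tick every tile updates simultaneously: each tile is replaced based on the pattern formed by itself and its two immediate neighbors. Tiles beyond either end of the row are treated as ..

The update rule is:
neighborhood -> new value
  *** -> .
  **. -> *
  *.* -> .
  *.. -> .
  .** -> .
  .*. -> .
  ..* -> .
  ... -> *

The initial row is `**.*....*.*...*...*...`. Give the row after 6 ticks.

.*...**.....*...*...**
...*..*.***...*...*..*
**........*.*...*.....
.*.******.....*...****
........*.***...*....*
*******.....*.*...**..

*******.....*.*...**..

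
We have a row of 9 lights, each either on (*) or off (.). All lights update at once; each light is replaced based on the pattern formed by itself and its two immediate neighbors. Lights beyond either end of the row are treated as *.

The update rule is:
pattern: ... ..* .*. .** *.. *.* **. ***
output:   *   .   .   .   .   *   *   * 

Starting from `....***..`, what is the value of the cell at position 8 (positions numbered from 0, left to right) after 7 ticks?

.

.**..**..
*.*...*..
**..*....
**....**.
**.**..**
***.*...*
****..*..
position 8 holds .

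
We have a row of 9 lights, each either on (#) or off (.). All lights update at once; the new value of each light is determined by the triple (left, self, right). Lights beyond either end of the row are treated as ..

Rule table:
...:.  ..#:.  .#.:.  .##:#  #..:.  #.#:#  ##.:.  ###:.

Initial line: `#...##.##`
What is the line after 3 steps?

.....#...

step 1: ....#.##.
step 2: .....##..
step 3: .....#...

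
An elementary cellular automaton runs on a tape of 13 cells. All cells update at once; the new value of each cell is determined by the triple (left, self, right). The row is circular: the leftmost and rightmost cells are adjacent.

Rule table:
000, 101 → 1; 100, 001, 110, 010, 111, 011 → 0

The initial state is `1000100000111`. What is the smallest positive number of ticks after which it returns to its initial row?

0010001110000
1000100000111

2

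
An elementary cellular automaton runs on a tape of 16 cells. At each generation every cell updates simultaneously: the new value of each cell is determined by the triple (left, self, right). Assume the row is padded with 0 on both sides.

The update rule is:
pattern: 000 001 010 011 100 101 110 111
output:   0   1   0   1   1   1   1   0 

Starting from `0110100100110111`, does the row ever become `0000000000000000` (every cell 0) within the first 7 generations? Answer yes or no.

1111011011111101
1001111110000110
0111000011001111
1101100111111001
1111111100001110
1000000110011011
0100001111111111
generation 7 is 0100001111111111, still not uniform 0

no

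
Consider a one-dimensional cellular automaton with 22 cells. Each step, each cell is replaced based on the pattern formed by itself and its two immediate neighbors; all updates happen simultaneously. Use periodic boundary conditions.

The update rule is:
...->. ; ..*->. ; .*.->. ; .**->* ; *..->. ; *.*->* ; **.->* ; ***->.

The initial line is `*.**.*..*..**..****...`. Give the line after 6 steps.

...........**.........

.****......**..*..*...
.*..*......**.........
...........**.........
...........**.........  (fixed point — unchanged through step 6)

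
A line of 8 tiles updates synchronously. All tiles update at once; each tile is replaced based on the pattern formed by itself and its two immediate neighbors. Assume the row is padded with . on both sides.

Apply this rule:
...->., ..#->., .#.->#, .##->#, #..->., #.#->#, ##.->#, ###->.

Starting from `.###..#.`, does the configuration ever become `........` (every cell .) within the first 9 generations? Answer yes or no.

.#.#..#.
.###..#.  (repeats generation 0; period 2)
generation 9: .#.#..#.
generation 9 is .#.#..#., still not uniform .

no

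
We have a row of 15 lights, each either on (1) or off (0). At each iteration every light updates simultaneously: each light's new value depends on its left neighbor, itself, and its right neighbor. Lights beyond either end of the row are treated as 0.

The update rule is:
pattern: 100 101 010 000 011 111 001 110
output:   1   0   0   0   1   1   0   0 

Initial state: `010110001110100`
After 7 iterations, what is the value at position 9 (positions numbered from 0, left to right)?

000101001100010
000000101010001
000000000001000
000000000000100
000000000000010
000000000000001
000000000000000
position 9 holds 0

0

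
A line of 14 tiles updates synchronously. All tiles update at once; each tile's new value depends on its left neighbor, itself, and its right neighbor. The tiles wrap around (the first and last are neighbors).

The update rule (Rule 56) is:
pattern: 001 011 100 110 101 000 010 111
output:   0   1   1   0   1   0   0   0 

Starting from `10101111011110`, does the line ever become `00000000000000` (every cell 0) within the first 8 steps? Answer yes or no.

no

01011000110001
10110100101000
01101010010100
01010101001010
00101010100101
10010101010010
01001010101001
10100101010100
step 8 is 10100101010100, still not uniform 0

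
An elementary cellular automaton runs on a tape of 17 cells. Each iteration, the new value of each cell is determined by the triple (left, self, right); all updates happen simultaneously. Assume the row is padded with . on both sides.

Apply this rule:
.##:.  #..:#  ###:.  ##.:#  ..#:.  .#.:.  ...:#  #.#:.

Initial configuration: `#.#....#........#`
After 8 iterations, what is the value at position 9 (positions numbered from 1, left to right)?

...###..#######..
##...##.......###
.###..#######...#
...##.......###..
##..#######...###
.##.......###...#
..#######...###..
#.......###...###
position 9 holds #

#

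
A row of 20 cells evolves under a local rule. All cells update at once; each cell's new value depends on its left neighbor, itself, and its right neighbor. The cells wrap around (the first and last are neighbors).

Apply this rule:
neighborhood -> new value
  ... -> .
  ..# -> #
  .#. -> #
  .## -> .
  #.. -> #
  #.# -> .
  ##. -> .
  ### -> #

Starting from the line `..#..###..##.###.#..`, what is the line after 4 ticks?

tick 1: .####.#.##....#..##.
tick 2: #.##..#...#..####..#
tick 3: ....####.####.##.##.
tick 4: ...#.##...##.......#

...#.##...##.......#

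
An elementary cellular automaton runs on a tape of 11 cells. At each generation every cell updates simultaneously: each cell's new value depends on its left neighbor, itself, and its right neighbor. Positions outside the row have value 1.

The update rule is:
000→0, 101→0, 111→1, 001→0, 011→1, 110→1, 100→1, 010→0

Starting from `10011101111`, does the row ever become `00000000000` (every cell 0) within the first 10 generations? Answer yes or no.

generation 1: 11011101111
generation 2: 11011101111  (fixed point — unchanged through generation 10)
generation 10 is 11011101111, still not uniform 0

no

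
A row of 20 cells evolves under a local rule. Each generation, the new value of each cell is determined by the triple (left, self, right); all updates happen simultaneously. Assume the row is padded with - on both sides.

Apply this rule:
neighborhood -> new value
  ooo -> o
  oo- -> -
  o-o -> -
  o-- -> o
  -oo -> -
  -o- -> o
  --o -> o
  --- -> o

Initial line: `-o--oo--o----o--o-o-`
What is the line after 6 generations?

o-oooo-ooo-o---o-ooo

oooo--ooooooooooo-oo
-oo-oo-ooooooooo----
o-------ooooooo-oooo
oooooooo-ooooo---oo-
-oooooo---ooo-ooo--o
o-oooo-ooo-o---o-ooo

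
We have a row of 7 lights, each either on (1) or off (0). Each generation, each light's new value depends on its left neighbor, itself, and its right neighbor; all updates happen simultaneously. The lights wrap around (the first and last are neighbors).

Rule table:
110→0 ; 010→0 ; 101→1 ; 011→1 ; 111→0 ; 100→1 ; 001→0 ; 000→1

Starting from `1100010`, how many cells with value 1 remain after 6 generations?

4

1011001
0110101
1101010
1010101
0101011
1010110
count of 1: 4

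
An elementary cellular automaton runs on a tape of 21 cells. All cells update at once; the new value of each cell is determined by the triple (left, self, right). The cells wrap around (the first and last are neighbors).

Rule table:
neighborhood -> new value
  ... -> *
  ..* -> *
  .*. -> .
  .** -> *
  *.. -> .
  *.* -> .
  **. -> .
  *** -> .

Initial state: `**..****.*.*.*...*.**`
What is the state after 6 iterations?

...**..........**..*.
****..**********..*..
*....**..........*..*
..****..*********..**
.**....**.........**.
**..****..*********..

**..****..*********..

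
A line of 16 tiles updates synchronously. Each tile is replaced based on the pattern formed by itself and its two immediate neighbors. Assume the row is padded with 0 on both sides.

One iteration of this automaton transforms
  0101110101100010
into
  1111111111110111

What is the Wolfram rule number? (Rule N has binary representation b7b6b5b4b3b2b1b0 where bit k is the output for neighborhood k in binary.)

254

position 4: 111 → 1  (bit 7 = 1)
position 5: 110 → 1  (bit 6 = 1)
position 2: 101 → 1  (bit 5 = 1)
position 11: 100 → 1  (bit 4 = 1)
position 3: 011 → 1  (bit 3 = 1)
position 1: 010 → 1  (bit 2 = 1)
position 0: 001 → 1  (bit 1 = 1)
position 12: 000 → 0  (bit 0 = 0)
bits b7..b0 = 11111110 = 254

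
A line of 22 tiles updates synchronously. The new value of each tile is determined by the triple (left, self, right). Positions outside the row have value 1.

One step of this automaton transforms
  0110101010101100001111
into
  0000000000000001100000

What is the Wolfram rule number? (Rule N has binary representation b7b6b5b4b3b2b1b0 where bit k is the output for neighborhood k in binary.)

position 19: 111 → 0  (bit 7 = 0)
position 2: 110 → 0  (bit 6 = 0)
position 0: 101 → 0  (bit 5 = 0)
position 14: 100 → 0  (bit 4 = 0)
position 1: 011 → 0  (bit 3 = 0)
position 4: 010 → 0  (bit 2 = 0)
position 17: 001 → 0  (bit 1 = 0)
position 15: 000 → 1  (bit 0 = 1)
bits b7..b0 = 00000001 = 1

1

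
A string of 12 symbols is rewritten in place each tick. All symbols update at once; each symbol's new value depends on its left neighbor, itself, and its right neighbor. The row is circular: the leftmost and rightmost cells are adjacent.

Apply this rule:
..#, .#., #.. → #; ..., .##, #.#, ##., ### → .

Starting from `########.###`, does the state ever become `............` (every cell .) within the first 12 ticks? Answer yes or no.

yes

............
all cells are . at tick 1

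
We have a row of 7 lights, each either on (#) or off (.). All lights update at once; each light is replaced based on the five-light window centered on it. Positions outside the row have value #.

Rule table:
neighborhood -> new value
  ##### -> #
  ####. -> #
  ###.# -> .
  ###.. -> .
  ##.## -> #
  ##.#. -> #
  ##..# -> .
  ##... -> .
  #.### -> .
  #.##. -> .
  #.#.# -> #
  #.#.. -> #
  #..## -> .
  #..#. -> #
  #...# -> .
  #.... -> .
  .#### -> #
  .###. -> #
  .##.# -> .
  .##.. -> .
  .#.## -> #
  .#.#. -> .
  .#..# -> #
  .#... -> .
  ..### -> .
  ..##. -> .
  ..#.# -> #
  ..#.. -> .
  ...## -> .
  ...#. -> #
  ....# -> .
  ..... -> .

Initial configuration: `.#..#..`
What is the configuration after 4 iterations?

iteration 1: ####.#.
iteration 2: ###.###
iteration 3: ##.#.##
iteration 4: #.###.#

#.###.#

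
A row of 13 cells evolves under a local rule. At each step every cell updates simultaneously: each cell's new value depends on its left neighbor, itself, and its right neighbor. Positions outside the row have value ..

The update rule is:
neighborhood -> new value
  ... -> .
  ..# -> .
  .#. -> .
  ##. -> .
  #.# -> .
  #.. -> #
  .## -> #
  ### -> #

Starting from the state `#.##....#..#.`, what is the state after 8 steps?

..#.#....#..#
.....#....#..
......#....#.
.......#....#
........#....
.........#...
..........#..
...........#.

...........#.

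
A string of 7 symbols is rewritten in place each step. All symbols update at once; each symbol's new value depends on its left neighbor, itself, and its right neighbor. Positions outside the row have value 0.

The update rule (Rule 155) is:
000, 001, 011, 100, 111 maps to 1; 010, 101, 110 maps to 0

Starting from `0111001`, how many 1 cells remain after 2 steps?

step 1: 1110110
step 2: 1100101
count of 1: 4

4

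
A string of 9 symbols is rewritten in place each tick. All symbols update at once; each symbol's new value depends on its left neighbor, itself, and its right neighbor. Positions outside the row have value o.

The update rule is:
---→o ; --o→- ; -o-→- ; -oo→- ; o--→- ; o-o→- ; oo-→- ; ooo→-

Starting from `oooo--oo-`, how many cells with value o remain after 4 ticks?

tick 1: ---------
tick 2: -ooooooo-
tick 3: ---------  (repeats tick 1; period 2)
tick 4: -ooooooo-
count of o: 7

7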